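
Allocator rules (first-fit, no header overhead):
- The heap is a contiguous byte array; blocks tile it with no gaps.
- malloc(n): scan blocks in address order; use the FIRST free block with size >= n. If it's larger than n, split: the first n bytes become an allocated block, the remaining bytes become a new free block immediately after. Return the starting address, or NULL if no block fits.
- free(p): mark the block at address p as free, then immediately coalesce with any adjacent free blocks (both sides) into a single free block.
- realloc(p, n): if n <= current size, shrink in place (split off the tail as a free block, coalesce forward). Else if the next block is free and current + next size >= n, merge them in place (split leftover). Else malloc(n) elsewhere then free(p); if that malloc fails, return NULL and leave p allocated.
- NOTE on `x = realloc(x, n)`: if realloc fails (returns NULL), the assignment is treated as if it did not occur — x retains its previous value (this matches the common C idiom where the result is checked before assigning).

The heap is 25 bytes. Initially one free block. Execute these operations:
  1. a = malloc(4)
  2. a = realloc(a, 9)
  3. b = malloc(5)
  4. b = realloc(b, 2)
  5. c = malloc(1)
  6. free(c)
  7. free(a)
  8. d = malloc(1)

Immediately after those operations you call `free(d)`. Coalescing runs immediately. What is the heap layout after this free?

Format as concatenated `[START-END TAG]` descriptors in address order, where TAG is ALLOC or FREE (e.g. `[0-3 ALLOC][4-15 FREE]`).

Op 1: a = malloc(4) -> a = 0; heap: [0-3 ALLOC][4-24 FREE]
Op 2: a = realloc(a, 9) -> a = 0; heap: [0-8 ALLOC][9-24 FREE]
Op 3: b = malloc(5) -> b = 9; heap: [0-8 ALLOC][9-13 ALLOC][14-24 FREE]
Op 4: b = realloc(b, 2) -> b = 9; heap: [0-8 ALLOC][9-10 ALLOC][11-24 FREE]
Op 5: c = malloc(1) -> c = 11; heap: [0-8 ALLOC][9-10 ALLOC][11-11 ALLOC][12-24 FREE]
Op 6: free(c) -> (freed c); heap: [0-8 ALLOC][9-10 ALLOC][11-24 FREE]
Op 7: free(a) -> (freed a); heap: [0-8 FREE][9-10 ALLOC][11-24 FREE]
Op 8: d = malloc(1) -> d = 0; heap: [0-0 ALLOC][1-8 FREE][9-10 ALLOC][11-24 FREE]
free(d): d = 0 -> block [0-0 ALLOC]; mark free, coalesce with adjacent free neighbors -> [0-8 FREE][9-10 ALLOC][11-24 FREE]

Answer: [0-8 FREE][9-10 ALLOC][11-24 FREE]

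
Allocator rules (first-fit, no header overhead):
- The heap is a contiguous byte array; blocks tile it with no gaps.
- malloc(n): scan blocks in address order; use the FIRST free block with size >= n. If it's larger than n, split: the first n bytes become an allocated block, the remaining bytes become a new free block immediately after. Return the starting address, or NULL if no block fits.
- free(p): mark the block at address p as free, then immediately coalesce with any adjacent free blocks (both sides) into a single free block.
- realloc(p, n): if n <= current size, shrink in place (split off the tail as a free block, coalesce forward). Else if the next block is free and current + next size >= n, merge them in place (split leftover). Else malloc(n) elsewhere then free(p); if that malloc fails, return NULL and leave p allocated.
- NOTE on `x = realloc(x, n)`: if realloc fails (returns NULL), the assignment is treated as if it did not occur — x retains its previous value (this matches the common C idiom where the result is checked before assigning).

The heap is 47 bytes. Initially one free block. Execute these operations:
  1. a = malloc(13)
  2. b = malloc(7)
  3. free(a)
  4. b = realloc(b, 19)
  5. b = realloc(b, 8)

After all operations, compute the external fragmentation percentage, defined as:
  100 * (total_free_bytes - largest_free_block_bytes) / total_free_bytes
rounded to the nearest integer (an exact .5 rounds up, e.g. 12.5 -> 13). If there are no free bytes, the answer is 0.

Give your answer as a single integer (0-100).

Op 1: a = malloc(13) -> a = 0; heap: [0-12 ALLOC][13-46 FREE]
Op 2: b = malloc(7) -> b = 13; heap: [0-12 ALLOC][13-19 ALLOC][20-46 FREE]
Op 3: free(a) -> (freed a); heap: [0-12 FREE][13-19 ALLOC][20-46 FREE]
Op 4: b = realloc(b, 19) -> b = 13; heap: [0-12 FREE][13-31 ALLOC][32-46 FREE]
Op 5: b = realloc(b, 8) -> b = 13; heap: [0-12 FREE][13-20 ALLOC][21-46 FREE]
Free blocks: [13 26] total_free=39 largest=26 -> 100*(39-26)/39 = 1300/39 ≈ 33.333 -> rounds to 33

Answer: 33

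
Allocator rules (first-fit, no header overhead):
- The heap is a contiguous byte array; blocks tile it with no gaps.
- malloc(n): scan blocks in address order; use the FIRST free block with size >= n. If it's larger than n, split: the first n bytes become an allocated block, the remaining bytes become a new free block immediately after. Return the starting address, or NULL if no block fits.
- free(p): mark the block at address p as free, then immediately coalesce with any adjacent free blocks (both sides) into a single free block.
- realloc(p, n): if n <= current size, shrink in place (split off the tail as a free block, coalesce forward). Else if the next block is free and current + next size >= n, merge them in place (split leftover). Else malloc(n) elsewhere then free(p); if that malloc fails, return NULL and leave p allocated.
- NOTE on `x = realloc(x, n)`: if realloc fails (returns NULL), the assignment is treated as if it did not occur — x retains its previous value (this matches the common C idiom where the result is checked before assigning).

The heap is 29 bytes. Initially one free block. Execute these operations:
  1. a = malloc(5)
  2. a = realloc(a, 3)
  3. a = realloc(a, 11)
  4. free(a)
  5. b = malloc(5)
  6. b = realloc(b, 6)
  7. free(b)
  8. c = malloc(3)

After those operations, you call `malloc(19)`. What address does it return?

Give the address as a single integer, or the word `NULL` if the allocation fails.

Op 1: a = malloc(5) -> a = 0; heap: [0-4 ALLOC][5-28 FREE]
Op 2: a = realloc(a, 3) -> a = 0; heap: [0-2 ALLOC][3-28 FREE]
Op 3: a = realloc(a, 11) -> a = 0; heap: [0-10 ALLOC][11-28 FREE]
Op 4: free(a) -> (freed a); heap: [0-28 FREE]
Op 5: b = malloc(5) -> b = 0; heap: [0-4 ALLOC][5-28 FREE]
Op 6: b = realloc(b, 6) -> b = 0; heap: [0-5 ALLOC][6-28 FREE]
Op 7: free(b) -> (freed b); heap: [0-28 FREE]
Op 8: c = malloc(3) -> c = 0; heap: [0-2 ALLOC][3-28 FREE]
malloc(19): first-fit scan over [0-2 ALLOC][3-28 FREE] -> 3

Answer: 3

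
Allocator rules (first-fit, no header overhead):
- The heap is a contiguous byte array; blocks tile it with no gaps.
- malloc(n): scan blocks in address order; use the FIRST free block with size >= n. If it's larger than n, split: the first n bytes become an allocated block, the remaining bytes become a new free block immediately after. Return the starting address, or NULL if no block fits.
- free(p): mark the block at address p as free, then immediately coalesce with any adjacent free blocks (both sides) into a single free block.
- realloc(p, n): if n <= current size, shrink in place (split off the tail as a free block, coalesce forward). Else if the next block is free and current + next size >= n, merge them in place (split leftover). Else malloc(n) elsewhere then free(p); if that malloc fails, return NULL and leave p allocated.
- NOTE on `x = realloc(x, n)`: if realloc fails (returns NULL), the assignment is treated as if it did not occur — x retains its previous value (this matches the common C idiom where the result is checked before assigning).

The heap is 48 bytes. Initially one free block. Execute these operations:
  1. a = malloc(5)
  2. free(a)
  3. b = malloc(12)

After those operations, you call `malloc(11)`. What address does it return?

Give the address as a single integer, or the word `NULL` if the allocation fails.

Op 1: a = malloc(5) -> a = 0; heap: [0-4 ALLOC][5-47 FREE]
Op 2: free(a) -> (freed a); heap: [0-47 FREE]
Op 3: b = malloc(12) -> b = 0; heap: [0-11 ALLOC][12-47 FREE]
malloc(11): first-fit scan over [0-11 ALLOC][12-47 FREE] -> 12

Answer: 12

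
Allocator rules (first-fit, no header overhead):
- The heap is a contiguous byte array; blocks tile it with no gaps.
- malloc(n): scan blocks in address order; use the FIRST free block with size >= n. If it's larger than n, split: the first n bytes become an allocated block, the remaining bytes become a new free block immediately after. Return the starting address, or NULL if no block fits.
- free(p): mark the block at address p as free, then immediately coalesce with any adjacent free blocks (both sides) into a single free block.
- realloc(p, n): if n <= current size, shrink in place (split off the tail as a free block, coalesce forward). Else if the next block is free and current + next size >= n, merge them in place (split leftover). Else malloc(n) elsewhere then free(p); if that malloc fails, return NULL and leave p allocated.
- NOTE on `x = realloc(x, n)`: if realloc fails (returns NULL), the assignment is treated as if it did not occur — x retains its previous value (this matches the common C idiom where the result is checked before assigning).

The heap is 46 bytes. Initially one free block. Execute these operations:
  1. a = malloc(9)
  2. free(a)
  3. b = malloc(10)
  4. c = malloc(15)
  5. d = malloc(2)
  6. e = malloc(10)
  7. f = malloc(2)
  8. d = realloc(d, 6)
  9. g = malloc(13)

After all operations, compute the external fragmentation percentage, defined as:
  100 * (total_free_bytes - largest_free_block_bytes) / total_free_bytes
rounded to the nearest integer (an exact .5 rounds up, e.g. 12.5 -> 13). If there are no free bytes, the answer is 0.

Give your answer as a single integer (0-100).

Answer: 33

Derivation:
Op 1: a = malloc(9) -> a = 0; heap: [0-8 ALLOC][9-45 FREE]
Op 2: free(a) -> (freed a); heap: [0-45 FREE]
Op 3: b = malloc(10) -> b = 0; heap: [0-9 ALLOC][10-45 FREE]
Op 4: c = malloc(15) -> c = 10; heap: [0-9 ALLOC][10-24 ALLOC][25-45 FREE]
Op 5: d = malloc(2) -> d = 25; heap: [0-9 ALLOC][10-24 ALLOC][25-26 ALLOC][27-45 FREE]
Op 6: e = malloc(10) -> e = 27; heap: [0-9 ALLOC][10-24 ALLOC][25-26 ALLOC][27-36 ALLOC][37-45 FREE]
Op 7: f = malloc(2) -> f = 37; heap: [0-9 ALLOC][10-24 ALLOC][25-26 ALLOC][27-36 ALLOC][37-38 ALLOC][39-45 FREE]
Op 8: d = realloc(d, 6) -> d = 39; heap: [0-9 ALLOC][10-24 ALLOC][25-26 FREE][27-36 ALLOC][37-38 ALLOC][39-44 ALLOC][45-45 FREE]
Op 9: g = malloc(13) -> g = NULL; heap: [0-9 ALLOC][10-24 ALLOC][25-26 FREE][27-36 ALLOC][37-38 ALLOC][39-44 ALLOC][45-45 FREE]
Free blocks: [2 1] total_free=3 largest=2 -> 100*(3-2)/3 = 100/3 ≈ 33.333 -> rounds to 33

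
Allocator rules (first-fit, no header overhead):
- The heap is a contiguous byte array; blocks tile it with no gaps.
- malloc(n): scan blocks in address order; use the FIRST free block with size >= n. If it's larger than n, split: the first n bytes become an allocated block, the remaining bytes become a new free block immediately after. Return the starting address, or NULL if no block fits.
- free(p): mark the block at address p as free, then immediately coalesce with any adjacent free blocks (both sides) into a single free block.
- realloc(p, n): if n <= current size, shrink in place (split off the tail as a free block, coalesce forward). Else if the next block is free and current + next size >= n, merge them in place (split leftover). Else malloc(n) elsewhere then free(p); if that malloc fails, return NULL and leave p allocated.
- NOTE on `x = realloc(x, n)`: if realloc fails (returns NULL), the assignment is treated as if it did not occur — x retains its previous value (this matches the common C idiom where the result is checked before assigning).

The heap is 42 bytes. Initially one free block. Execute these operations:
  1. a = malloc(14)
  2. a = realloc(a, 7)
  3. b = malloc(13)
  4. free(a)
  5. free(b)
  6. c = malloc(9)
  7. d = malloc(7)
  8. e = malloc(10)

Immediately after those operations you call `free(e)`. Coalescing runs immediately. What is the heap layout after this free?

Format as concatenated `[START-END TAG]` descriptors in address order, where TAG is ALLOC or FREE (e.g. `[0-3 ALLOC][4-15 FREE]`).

Answer: [0-8 ALLOC][9-15 ALLOC][16-41 FREE]

Derivation:
Op 1: a = malloc(14) -> a = 0; heap: [0-13 ALLOC][14-41 FREE]
Op 2: a = realloc(a, 7) -> a = 0; heap: [0-6 ALLOC][7-41 FREE]
Op 3: b = malloc(13) -> b = 7; heap: [0-6 ALLOC][7-19 ALLOC][20-41 FREE]
Op 4: free(a) -> (freed a); heap: [0-6 FREE][7-19 ALLOC][20-41 FREE]
Op 5: free(b) -> (freed b); heap: [0-41 FREE]
Op 6: c = malloc(9) -> c = 0; heap: [0-8 ALLOC][9-41 FREE]
Op 7: d = malloc(7) -> d = 9; heap: [0-8 ALLOC][9-15 ALLOC][16-41 FREE]
Op 8: e = malloc(10) -> e = 16; heap: [0-8 ALLOC][9-15 ALLOC][16-25 ALLOC][26-41 FREE]
free(e): e = 16 -> block [16-25 ALLOC]; mark free, coalesce with adjacent free neighbors -> [0-8 ALLOC][9-15 ALLOC][16-41 FREE]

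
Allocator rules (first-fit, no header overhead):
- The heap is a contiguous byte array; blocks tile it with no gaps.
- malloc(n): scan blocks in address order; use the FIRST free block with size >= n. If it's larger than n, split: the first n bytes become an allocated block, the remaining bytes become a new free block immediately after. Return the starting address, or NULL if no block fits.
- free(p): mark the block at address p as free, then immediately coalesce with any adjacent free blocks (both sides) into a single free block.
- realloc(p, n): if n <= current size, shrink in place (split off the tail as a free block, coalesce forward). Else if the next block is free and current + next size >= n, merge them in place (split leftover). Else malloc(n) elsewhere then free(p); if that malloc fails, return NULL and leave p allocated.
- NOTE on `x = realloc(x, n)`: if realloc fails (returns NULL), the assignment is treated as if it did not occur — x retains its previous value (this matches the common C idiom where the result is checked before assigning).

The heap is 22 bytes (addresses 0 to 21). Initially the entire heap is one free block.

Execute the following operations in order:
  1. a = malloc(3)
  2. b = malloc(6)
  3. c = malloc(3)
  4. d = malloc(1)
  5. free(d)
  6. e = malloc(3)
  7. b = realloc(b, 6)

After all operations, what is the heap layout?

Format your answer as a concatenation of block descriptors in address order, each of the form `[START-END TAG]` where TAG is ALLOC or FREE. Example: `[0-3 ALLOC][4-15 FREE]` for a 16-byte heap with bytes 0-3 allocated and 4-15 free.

Op 1: a = malloc(3) -> a = 0; heap: [0-2 ALLOC][3-21 FREE]
Op 2: b = malloc(6) -> b = 3; heap: [0-2 ALLOC][3-8 ALLOC][9-21 FREE]
Op 3: c = malloc(3) -> c = 9; heap: [0-2 ALLOC][3-8 ALLOC][9-11 ALLOC][12-21 FREE]
Op 4: d = malloc(1) -> d = 12; heap: [0-2 ALLOC][3-8 ALLOC][9-11 ALLOC][12-12 ALLOC][13-21 FREE]
Op 5: free(d) -> (freed d); heap: [0-2 ALLOC][3-8 ALLOC][9-11 ALLOC][12-21 FREE]
Op 6: e = malloc(3) -> e = 12; heap: [0-2 ALLOC][3-8 ALLOC][9-11 ALLOC][12-14 ALLOC][15-21 FREE]
Op 7: b = realloc(b, 6) -> b = 3; heap: [0-2 ALLOC][3-8 ALLOC][9-11 ALLOC][12-14 ALLOC][15-21 FREE]

Answer: [0-2 ALLOC][3-8 ALLOC][9-11 ALLOC][12-14 ALLOC][15-21 FREE]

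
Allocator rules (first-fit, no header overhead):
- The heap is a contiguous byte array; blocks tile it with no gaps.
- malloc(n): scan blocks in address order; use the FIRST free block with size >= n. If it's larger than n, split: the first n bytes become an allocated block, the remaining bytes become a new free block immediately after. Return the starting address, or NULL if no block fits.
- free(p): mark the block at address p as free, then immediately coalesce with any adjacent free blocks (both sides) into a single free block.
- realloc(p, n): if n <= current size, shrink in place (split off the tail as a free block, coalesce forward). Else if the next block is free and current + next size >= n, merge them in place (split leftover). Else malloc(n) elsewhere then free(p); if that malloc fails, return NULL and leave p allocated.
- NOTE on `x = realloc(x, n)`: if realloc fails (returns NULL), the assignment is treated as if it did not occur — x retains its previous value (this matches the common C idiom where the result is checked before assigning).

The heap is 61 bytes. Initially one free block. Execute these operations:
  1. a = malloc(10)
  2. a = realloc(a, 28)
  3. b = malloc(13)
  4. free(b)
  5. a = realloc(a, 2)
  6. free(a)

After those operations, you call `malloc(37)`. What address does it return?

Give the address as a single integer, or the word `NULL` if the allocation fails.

Answer: 0

Derivation:
Op 1: a = malloc(10) -> a = 0; heap: [0-9 ALLOC][10-60 FREE]
Op 2: a = realloc(a, 28) -> a = 0; heap: [0-27 ALLOC][28-60 FREE]
Op 3: b = malloc(13) -> b = 28; heap: [0-27 ALLOC][28-40 ALLOC][41-60 FREE]
Op 4: free(b) -> (freed b); heap: [0-27 ALLOC][28-60 FREE]
Op 5: a = realloc(a, 2) -> a = 0; heap: [0-1 ALLOC][2-60 FREE]
Op 6: free(a) -> (freed a); heap: [0-60 FREE]
malloc(37): first-fit scan over [0-60 FREE] -> 0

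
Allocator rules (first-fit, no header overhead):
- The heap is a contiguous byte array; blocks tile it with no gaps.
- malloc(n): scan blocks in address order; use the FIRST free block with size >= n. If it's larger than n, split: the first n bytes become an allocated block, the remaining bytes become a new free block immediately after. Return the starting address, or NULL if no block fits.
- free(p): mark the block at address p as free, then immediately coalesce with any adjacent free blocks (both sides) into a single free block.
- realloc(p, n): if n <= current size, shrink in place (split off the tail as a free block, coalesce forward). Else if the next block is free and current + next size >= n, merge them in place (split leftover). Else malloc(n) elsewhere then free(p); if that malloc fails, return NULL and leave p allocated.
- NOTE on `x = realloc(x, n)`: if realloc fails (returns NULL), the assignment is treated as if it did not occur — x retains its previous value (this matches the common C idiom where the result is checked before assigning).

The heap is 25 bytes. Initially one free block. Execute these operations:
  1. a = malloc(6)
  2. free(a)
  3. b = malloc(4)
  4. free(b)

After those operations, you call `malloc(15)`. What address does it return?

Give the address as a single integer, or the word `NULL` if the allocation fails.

Answer: 0

Derivation:
Op 1: a = malloc(6) -> a = 0; heap: [0-5 ALLOC][6-24 FREE]
Op 2: free(a) -> (freed a); heap: [0-24 FREE]
Op 3: b = malloc(4) -> b = 0; heap: [0-3 ALLOC][4-24 FREE]
Op 4: free(b) -> (freed b); heap: [0-24 FREE]
malloc(15): first-fit scan over [0-24 FREE] -> 0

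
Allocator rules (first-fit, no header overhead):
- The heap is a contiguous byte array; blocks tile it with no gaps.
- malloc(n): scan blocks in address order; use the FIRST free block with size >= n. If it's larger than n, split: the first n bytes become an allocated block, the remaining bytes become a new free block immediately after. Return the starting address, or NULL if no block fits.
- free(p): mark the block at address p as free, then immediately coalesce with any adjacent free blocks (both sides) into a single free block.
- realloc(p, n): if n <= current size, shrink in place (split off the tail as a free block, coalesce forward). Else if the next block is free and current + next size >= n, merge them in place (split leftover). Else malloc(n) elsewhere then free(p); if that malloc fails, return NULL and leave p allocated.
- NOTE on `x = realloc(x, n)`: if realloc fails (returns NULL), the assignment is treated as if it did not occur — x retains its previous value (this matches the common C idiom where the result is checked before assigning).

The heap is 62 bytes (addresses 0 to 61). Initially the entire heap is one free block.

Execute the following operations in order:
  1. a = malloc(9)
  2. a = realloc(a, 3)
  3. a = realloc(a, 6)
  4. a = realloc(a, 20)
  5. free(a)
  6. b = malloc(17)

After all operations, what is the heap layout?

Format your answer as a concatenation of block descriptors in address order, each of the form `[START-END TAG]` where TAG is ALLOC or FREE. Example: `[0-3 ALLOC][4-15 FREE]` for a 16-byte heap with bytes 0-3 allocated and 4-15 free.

Answer: [0-16 ALLOC][17-61 FREE]

Derivation:
Op 1: a = malloc(9) -> a = 0; heap: [0-8 ALLOC][9-61 FREE]
Op 2: a = realloc(a, 3) -> a = 0; heap: [0-2 ALLOC][3-61 FREE]
Op 3: a = realloc(a, 6) -> a = 0; heap: [0-5 ALLOC][6-61 FREE]
Op 4: a = realloc(a, 20) -> a = 0; heap: [0-19 ALLOC][20-61 FREE]
Op 5: free(a) -> (freed a); heap: [0-61 FREE]
Op 6: b = malloc(17) -> b = 0; heap: [0-16 ALLOC][17-61 FREE]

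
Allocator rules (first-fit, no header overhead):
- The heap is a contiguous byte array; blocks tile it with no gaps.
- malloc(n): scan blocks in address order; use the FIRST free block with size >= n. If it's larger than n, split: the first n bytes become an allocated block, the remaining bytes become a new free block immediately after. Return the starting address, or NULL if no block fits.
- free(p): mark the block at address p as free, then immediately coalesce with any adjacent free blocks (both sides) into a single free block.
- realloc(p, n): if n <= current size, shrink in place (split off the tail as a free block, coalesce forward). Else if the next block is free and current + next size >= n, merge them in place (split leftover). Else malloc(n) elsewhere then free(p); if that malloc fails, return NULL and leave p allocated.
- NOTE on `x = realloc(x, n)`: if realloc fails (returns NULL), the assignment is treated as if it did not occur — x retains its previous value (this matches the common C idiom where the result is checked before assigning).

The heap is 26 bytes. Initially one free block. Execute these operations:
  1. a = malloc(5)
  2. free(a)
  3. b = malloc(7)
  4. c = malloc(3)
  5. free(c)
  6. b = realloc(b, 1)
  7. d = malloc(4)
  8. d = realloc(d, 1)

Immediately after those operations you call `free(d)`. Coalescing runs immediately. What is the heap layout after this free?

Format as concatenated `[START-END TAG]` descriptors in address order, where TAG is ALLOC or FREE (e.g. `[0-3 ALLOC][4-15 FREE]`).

Answer: [0-0 ALLOC][1-25 FREE]

Derivation:
Op 1: a = malloc(5) -> a = 0; heap: [0-4 ALLOC][5-25 FREE]
Op 2: free(a) -> (freed a); heap: [0-25 FREE]
Op 3: b = malloc(7) -> b = 0; heap: [0-6 ALLOC][7-25 FREE]
Op 4: c = malloc(3) -> c = 7; heap: [0-6 ALLOC][7-9 ALLOC][10-25 FREE]
Op 5: free(c) -> (freed c); heap: [0-6 ALLOC][7-25 FREE]
Op 6: b = realloc(b, 1) -> b = 0; heap: [0-0 ALLOC][1-25 FREE]
Op 7: d = malloc(4) -> d = 1; heap: [0-0 ALLOC][1-4 ALLOC][5-25 FREE]
Op 8: d = realloc(d, 1) -> d = 1; heap: [0-0 ALLOC][1-1 ALLOC][2-25 FREE]
free(d): d = 1 -> block [1-1 ALLOC]; mark free, coalesce with adjacent free neighbors -> [0-0 ALLOC][1-25 FREE]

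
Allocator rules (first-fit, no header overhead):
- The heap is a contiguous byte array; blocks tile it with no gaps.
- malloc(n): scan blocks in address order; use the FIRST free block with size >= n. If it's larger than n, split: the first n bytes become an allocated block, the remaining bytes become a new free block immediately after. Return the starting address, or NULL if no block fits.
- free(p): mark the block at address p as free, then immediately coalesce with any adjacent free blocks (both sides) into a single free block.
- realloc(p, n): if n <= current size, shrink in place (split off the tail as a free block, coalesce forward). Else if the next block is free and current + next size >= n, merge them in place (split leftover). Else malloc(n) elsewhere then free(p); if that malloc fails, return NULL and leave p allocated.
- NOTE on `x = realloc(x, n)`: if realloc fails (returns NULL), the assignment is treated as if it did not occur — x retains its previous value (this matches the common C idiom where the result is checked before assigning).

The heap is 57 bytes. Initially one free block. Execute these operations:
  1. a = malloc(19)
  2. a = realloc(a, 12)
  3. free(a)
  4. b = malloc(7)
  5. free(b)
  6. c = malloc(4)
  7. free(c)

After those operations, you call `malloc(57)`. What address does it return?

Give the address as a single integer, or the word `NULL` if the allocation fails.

Answer: 0

Derivation:
Op 1: a = malloc(19) -> a = 0; heap: [0-18 ALLOC][19-56 FREE]
Op 2: a = realloc(a, 12) -> a = 0; heap: [0-11 ALLOC][12-56 FREE]
Op 3: free(a) -> (freed a); heap: [0-56 FREE]
Op 4: b = malloc(7) -> b = 0; heap: [0-6 ALLOC][7-56 FREE]
Op 5: free(b) -> (freed b); heap: [0-56 FREE]
Op 6: c = malloc(4) -> c = 0; heap: [0-3 ALLOC][4-56 FREE]
Op 7: free(c) -> (freed c); heap: [0-56 FREE]
malloc(57): first-fit scan over [0-56 FREE] -> 0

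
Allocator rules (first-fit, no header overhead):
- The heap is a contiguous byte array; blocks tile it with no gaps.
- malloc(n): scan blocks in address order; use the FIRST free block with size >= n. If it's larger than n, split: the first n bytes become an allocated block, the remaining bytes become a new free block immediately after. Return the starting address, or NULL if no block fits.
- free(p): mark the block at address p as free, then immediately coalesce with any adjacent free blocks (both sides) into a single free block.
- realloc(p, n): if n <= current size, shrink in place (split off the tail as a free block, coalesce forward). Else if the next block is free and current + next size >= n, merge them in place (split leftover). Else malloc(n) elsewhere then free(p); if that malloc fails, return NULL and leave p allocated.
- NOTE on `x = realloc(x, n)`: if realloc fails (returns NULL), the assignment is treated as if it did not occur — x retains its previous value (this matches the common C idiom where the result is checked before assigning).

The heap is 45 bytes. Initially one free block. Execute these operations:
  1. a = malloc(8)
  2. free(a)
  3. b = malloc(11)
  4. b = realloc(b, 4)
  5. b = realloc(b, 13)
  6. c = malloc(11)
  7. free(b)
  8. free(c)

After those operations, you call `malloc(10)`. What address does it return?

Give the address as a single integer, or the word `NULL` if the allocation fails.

Answer: 0

Derivation:
Op 1: a = malloc(8) -> a = 0; heap: [0-7 ALLOC][8-44 FREE]
Op 2: free(a) -> (freed a); heap: [0-44 FREE]
Op 3: b = malloc(11) -> b = 0; heap: [0-10 ALLOC][11-44 FREE]
Op 4: b = realloc(b, 4) -> b = 0; heap: [0-3 ALLOC][4-44 FREE]
Op 5: b = realloc(b, 13) -> b = 0; heap: [0-12 ALLOC][13-44 FREE]
Op 6: c = malloc(11) -> c = 13; heap: [0-12 ALLOC][13-23 ALLOC][24-44 FREE]
Op 7: free(b) -> (freed b); heap: [0-12 FREE][13-23 ALLOC][24-44 FREE]
Op 8: free(c) -> (freed c); heap: [0-44 FREE]
malloc(10): first-fit scan over [0-44 FREE] -> 0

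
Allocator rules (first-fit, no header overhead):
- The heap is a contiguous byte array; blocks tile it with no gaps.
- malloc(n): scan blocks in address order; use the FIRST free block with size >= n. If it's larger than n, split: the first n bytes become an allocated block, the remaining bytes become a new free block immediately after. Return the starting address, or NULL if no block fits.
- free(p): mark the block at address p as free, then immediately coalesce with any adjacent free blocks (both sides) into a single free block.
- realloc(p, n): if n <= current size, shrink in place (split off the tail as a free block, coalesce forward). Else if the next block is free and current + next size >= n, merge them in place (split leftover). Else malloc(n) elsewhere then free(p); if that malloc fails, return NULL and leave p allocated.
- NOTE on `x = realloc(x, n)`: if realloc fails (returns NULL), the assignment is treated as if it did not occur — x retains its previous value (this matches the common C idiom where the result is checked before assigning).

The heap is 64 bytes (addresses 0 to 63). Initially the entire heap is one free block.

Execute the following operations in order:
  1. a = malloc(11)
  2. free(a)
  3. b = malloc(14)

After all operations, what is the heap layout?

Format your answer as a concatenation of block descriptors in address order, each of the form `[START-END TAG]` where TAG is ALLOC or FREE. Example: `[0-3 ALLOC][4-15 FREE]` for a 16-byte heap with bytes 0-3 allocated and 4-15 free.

Op 1: a = malloc(11) -> a = 0; heap: [0-10 ALLOC][11-63 FREE]
Op 2: free(a) -> (freed a); heap: [0-63 FREE]
Op 3: b = malloc(14) -> b = 0; heap: [0-13 ALLOC][14-63 FREE]

Answer: [0-13 ALLOC][14-63 FREE]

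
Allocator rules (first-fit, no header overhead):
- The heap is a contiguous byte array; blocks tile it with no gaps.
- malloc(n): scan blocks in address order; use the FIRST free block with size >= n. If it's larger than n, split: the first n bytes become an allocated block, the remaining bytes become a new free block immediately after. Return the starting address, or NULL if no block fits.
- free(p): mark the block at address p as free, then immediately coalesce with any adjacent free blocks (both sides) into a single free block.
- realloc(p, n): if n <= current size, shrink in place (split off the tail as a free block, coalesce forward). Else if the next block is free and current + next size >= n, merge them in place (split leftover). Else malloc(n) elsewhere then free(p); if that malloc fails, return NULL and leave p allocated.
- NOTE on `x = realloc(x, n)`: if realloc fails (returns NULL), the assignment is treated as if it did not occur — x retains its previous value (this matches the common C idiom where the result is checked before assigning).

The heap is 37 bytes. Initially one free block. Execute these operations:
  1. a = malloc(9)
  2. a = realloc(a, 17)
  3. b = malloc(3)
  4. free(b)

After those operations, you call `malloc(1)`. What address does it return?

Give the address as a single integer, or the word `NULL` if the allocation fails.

Answer: 17

Derivation:
Op 1: a = malloc(9) -> a = 0; heap: [0-8 ALLOC][9-36 FREE]
Op 2: a = realloc(a, 17) -> a = 0; heap: [0-16 ALLOC][17-36 FREE]
Op 3: b = malloc(3) -> b = 17; heap: [0-16 ALLOC][17-19 ALLOC][20-36 FREE]
Op 4: free(b) -> (freed b); heap: [0-16 ALLOC][17-36 FREE]
malloc(1): first-fit scan over [0-16 ALLOC][17-36 FREE] -> 17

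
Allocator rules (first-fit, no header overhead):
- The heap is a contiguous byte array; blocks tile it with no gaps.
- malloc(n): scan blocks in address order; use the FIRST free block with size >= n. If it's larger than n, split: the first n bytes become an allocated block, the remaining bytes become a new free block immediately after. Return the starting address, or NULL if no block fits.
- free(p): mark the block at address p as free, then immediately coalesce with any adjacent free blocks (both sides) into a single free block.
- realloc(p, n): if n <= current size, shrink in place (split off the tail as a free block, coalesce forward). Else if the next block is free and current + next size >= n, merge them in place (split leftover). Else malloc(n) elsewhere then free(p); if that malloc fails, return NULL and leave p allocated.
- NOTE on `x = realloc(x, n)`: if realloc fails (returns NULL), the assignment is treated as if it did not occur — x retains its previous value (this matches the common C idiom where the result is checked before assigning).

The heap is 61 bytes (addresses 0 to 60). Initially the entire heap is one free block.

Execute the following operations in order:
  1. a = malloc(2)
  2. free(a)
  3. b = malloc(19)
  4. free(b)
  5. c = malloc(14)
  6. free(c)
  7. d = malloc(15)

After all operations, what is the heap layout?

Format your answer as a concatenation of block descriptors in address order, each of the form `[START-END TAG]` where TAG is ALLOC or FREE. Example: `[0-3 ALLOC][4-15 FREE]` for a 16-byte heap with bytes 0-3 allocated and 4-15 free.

Op 1: a = malloc(2) -> a = 0; heap: [0-1 ALLOC][2-60 FREE]
Op 2: free(a) -> (freed a); heap: [0-60 FREE]
Op 3: b = malloc(19) -> b = 0; heap: [0-18 ALLOC][19-60 FREE]
Op 4: free(b) -> (freed b); heap: [0-60 FREE]
Op 5: c = malloc(14) -> c = 0; heap: [0-13 ALLOC][14-60 FREE]
Op 6: free(c) -> (freed c); heap: [0-60 FREE]
Op 7: d = malloc(15) -> d = 0; heap: [0-14 ALLOC][15-60 FREE]

Answer: [0-14 ALLOC][15-60 FREE]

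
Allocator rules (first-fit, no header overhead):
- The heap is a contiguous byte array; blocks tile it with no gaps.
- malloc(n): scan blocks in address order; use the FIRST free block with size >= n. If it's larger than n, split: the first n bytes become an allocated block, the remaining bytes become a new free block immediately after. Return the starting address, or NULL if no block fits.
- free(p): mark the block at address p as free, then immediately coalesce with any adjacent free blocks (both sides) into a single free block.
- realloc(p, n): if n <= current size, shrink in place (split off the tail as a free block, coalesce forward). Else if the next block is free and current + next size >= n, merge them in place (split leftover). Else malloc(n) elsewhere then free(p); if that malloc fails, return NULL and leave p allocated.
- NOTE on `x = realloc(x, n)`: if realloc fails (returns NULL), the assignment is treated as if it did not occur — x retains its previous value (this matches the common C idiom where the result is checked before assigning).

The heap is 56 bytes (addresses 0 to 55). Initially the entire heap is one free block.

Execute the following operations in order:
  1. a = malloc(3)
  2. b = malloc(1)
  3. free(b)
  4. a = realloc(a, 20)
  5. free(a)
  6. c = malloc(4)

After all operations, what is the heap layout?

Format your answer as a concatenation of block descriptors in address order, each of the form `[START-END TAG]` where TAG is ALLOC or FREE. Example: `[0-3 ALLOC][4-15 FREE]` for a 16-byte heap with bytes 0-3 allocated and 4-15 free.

Answer: [0-3 ALLOC][4-55 FREE]

Derivation:
Op 1: a = malloc(3) -> a = 0; heap: [0-2 ALLOC][3-55 FREE]
Op 2: b = malloc(1) -> b = 3; heap: [0-2 ALLOC][3-3 ALLOC][4-55 FREE]
Op 3: free(b) -> (freed b); heap: [0-2 ALLOC][3-55 FREE]
Op 4: a = realloc(a, 20) -> a = 0; heap: [0-19 ALLOC][20-55 FREE]
Op 5: free(a) -> (freed a); heap: [0-55 FREE]
Op 6: c = malloc(4) -> c = 0; heap: [0-3 ALLOC][4-55 FREE]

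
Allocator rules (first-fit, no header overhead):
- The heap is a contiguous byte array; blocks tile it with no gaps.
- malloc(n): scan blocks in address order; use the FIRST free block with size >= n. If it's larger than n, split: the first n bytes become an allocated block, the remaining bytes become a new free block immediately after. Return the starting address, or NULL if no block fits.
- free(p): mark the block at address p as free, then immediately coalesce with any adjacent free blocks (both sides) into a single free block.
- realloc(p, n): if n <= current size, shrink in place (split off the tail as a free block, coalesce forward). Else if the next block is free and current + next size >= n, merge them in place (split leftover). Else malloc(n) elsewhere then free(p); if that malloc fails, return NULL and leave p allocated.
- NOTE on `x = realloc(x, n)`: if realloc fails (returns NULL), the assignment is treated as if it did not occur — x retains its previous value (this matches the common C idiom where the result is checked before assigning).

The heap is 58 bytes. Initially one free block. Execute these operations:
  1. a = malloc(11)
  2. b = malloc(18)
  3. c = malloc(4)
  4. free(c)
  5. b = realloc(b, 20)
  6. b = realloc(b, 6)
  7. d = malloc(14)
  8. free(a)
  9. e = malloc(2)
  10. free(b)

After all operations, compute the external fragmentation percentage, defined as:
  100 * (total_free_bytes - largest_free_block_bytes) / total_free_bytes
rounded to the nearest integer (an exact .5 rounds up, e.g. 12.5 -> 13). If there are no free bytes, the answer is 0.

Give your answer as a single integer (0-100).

Op 1: a = malloc(11) -> a = 0; heap: [0-10 ALLOC][11-57 FREE]
Op 2: b = malloc(18) -> b = 11; heap: [0-10 ALLOC][11-28 ALLOC][29-57 FREE]
Op 3: c = malloc(4) -> c = 29; heap: [0-10 ALLOC][11-28 ALLOC][29-32 ALLOC][33-57 FREE]
Op 4: free(c) -> (freed c); heap: [0-10 ALLOC][11-28 ALLOC][29-57 FREE]
Op 5: b = realloc(b, 20) -> b = 11; heap: [0-10 ALLOC][11-30 ALLOC][31-57 FREE]
Op 6: b = realloc(b, 6) -> b = 11; heap: [0-10 ALLOC][11-16 ALLOC][17-57 FREE]
Op 7: d = malloc(14) -> d = 17; heap: [0-10 ALLOC][11-16 ALLOC][17-30 ALLOC][31-57 FREE]
Op 8: free(a) -> (freed a); heap: [0-10 FREE][11-16 ALLOC][17-30 ALLOC][31-57 FREE]
Op 9: e = malloc(2) -> e = 0; heap: [0-1 ALLOC][2-10 FREE][11-16 ALLOC][17-30 ALLOC][31-57 FREE]
Op 10: free(b) -> (freed b); heap: [0-1 ALLOC][2-16 FREE][17-30 ALLOC][31-57 FREE]
Free blocks: [15 27] total_free=42 largest=27 -> 100*(42-27)/42 = 1500/42 ≈ 35.714 -> rounds to 36

Answer: 36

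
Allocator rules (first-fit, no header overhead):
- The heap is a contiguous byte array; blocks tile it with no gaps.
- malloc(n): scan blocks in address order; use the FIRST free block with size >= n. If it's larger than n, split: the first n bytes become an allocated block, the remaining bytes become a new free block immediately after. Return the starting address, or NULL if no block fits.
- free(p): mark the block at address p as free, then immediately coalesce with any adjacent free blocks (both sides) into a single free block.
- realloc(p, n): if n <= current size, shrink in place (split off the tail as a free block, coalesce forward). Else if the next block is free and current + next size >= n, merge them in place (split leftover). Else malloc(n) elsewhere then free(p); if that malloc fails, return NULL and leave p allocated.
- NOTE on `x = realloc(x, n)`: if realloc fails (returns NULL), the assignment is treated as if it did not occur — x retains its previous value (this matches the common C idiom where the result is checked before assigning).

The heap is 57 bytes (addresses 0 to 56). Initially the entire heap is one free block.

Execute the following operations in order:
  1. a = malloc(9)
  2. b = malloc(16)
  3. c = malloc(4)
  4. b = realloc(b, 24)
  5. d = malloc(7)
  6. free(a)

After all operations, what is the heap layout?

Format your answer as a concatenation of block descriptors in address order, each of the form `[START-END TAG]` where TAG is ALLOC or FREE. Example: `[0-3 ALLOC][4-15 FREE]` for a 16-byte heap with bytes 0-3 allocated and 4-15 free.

Op 1: a = malloc(9) -> a = 0; heap: [0-8 ALLOC][9-56 FREE]
Op 2: b = malloc(16) -> b = 9; heap: [0-8 ALLOC][9-24 ALLOC][25-56 FREE]
Op 3: c = malloc(4) -> c = 25; heap: [0-8 ALLOC][9-24 ALLOC][25-28 ALLOC][29-56 FREE]
Op 4: b = realloc(b, 24) -> b = 29; heap: [0-8 ALLOC][9-24 FREE][25-28 ALLOC][29-52 ALLOC][53-56 FREE]
Op 5: d = malloc(7) -> d = 9; heap: [0-8 ALLOC][9-15 ALLOC][16-24 FREE][25-28 ALLOC][29-52 ALLOC][53-56 FREE]
Op 6: free(a) -> (freed a); heap: [0-8 FREE][9-15 ALLOC][16-24 FREE][25-28 ALLOC][29-52 ALLOC][53-56 FREE]

Answer: [0-8 FREE][9-15 ALLOC][16-24 FREE][25-28 ALLOC][29-52 ALLOC][53-56 FREE]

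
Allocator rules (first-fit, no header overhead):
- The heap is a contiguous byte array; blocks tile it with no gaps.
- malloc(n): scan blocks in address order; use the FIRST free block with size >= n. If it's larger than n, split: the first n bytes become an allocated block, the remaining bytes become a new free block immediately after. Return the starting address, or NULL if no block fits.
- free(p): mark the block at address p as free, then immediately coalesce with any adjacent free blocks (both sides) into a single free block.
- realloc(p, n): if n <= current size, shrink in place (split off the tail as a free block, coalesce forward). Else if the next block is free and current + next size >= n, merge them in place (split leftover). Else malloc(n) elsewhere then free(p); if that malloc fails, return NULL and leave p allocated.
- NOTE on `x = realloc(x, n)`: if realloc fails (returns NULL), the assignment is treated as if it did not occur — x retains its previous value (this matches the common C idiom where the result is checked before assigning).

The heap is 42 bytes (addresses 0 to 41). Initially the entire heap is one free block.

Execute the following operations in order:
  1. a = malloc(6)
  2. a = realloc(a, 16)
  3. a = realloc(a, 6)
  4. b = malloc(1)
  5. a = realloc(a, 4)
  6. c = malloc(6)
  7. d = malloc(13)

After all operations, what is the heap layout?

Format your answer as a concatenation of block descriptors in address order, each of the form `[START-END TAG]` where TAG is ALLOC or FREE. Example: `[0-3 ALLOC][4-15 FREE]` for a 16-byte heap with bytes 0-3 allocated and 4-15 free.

Op 1: a = malloc(6) -> a = 0; heap: [0-5 ALLOC][6-41 FREE]
Op 2: a = realloc(a, 16) -> a = 0; heap: [0-15 ALLOC][16-41 FREE]
Op 3: a = realloc(a, 6) -> a = 0; heap: [0-5 ALLOC][6-41 FREE]
Op 4: b = malloc(1) -> b = 6; heap: [0-5 ALLOC][6-6 ALLOC][7-41 FREE]
Op 5: a = realloc(a, 4) -> a = 0; heap: [0-3 ALLOC][4-5 FREE][6-6 ALLOC][7-41 FREE]
Op 6: c = malloc(6) -> c = 7; heap: [0-3 ALLOC][4-5 FREE][6-6 ALLOC][7-12 ALLOC][13-41 FREE]
Op 7: d = malloc(13) -> d = 13; heap: [0-3 ALLOC][4-5 FREE][6-6 ALLOC][7-12 ALLOC][13-25 ALLOC][26-41 FREE]

Answer: [0-3 ALLOC][4-5 FREE][6-6 ALLOC][7-12 ALLOC][13-25 ALLOC][26-41 FREE]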